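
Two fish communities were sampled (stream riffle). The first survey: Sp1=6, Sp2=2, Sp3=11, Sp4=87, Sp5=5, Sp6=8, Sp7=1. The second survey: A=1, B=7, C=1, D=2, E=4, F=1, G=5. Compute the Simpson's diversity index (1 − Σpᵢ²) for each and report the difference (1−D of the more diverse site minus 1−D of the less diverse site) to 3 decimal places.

0.323

The first survey: N=120, proportions 0.05, 0.016667, 0.091667, 0.725, 0.041667, 0.066667, 0.008333, giving 1−D = 0.456944 (working shown to 6 dp, full precision carried).
The second survey: N=21, proportions 0.047619, 0.333333, 0.047619, 0.095238, 0.190476, 0.047619, 0.238095, giving 1−D = 0.780045.
Difference = |0.456944 − 0.780045| = 0.323101, i.e. 0.323 to 3 decimal places.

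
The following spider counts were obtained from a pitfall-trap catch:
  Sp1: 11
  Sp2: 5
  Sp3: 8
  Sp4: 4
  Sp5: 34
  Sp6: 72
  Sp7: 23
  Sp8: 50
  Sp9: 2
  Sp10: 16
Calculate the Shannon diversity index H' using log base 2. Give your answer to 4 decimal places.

2.6978

Total N = 11+5+8+4+34+72+23+50+2+16 = 225, so the proportions are 0.048889, 0.022222, 0.035556, 0.017778, 0.151111, 0.32, 0.102222, 0.222222, 0.008889, 0.071111 (working shown to 6 dp, full precision carried).
Each pᵢ log₂ pᵢ term: 0.048889×(-4.354350)=-0.212879, 0.022222×(-5.491853)=-0.122041, 0.035556×(-4.813781)=-0.171157, 0.017778×(-5.813781)=-0.103356, 0.151111×(-2.726318)=-0.411977, 0.32×(-1.643856)=-0.526034, 0.102222×(-3.290219)=-0.336334, 0.222222×(-2.169925)=-0.482206, 0.008889×(-6.813781)=-0.060567, 0.071111×(-3.813781)=-0.271202.
Sum = -2.697752, so H' = 2.6978.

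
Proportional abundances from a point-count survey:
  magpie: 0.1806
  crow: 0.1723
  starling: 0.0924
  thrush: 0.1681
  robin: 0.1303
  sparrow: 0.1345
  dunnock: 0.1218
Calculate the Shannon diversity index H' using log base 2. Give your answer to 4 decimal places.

Each pᵢ log₂ pᵢ term (working shown to 6 dp, full precision carried): 0.1806×(-2.469130)=-0.445925, 0.1723×(-2.537005)=-0.437126, 0.0924×(-3.435963)=-0.317483, 0.1681×(-2.572608)=-0.432455, 0.1303×(-2.940091)=-0.383094, 0.1345×(-2.894322)=-0.389286, 0.1218×(-3.037414)=-0.369957.
Sum = -2.775327, so H' = 2.7753.

2.7753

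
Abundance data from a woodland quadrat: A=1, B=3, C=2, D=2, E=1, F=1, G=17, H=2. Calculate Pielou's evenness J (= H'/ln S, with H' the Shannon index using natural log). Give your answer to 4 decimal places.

0.6970

Total N = 1+3+2+2+1+1+17+2 = 29, so the proportions are 0.034483, 0.103448, 0.068966, 0.068966, 0.034483, 0.034483, 0.586207, 0.068966 (working shown to 6 dp, full precision carried).
H' = −Σ pᵢ ln pᵢ = −((-0.116114) + (-0.234691) + (-0.184424) + (-0.184424) + (-0.116114) + (-0.116114) + (-0.313083) + (-0.184424)) = 1.449387.
With S = 8 species, ln S = 2.079442, so J = 1.449387/2.079442 = 0.697008, i.e. 0.6970 to 4 decimal places.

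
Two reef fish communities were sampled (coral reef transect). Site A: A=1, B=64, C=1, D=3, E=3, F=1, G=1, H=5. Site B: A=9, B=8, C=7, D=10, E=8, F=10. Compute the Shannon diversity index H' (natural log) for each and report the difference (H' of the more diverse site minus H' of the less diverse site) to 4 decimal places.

Site A: N=79, proportions 0.012658, 0.810127, 0.012658, 0.037975, 0.037975, 0.012658, 0.012658, 0.063291, giving H' = 0.814924 (working shown to 6 dp, full precision carried).
Site B: N=52, proportions 0.173077, 0.153846, 0.134615, 0.192308, 0.153846, 0.192308, giving H' = 1.783568.
Difference = |0.814924 − 1.783568| = 0.968644, i.e. 0.9686 to 4 decimal places.

0.9686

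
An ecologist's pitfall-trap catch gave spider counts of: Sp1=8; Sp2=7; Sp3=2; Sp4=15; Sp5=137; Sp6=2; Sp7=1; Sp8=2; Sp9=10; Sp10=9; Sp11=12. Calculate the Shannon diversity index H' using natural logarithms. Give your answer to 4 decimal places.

1.3147

Total N = 8+7+2+15+137+2+1+2+10+9+12 = 205, so the proportions are 0.039024, 0.034146, 0.009756, 0.073171, 0.668293, 0.009756, 0.004878, 0.009756, 0.04878, 0.043902, 0.058537 (working shown to 6 dp, full precision carried).
Each pᵢ ln pᵢ term: 0.039024×(-3.243568)=-0.126578, 0.034146×(-3.377100)=-0.115316, 0.009756×(-4.629863)=-0.045169, 0.073171×(-2.614960)=-0.191339, 0.668293×(-0.403029)=-0.269341, 0.009756×(-4.629863)=-0.045169, 0.004878×(-5.323010)=-0.025966, 0.009756×(-4.629863)=-0.045169, 0.04878×(-3.020425)=-0.147338, 0.043902×(-3.125785)=-0.137230, 0.058537×(-2.838103)=-0.166133.
Sum = -1.314748, so H' = 1.3147.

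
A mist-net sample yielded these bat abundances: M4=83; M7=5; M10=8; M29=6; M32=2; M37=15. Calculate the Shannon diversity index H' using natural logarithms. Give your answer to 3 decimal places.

Total N = 83+5+8+6+2+15 = 119, so the proportions are 0.69748, 0.04202, 0.06723, 0.05042, 0.01681, 0.12605 (working shown to 5 dp, full precision carried).
Each pᵢ ln pᵢ term: 0.69748×(-0.36028)=-0.25129, 0.04202×(-3.16969)=-0.13318, 0.06723×(-2.69968)=-0.18149, 0.05042×(-2.98736)=-0.15062, 0.01681×(-4.08598)=-0.06867, 0.12605×(-2.07107)=-0.26106.
Sum = -1.04632, so H' = 1.046.

1.046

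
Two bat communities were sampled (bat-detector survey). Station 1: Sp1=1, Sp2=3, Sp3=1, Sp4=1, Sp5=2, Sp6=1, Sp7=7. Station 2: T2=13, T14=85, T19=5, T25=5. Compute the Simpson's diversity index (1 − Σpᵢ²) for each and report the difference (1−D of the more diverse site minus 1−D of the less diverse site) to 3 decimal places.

0.380

Station 1: N=16, proportions 0.0625, 0.1875, 0.0625, 0.0625, 0.125, 0.0625, 0.4375, giving 1−D = 0.74219 (working shown to 5 dp, full precision carried).
Station 2: N=108, proportions 0.12037, 0.78704, 0.0463, 0.0463, giving 1−D = 0.36180.
Difference = |0.74219 − 0.36180| = 0.38039, i.e. 0.380 to 3 decimal places.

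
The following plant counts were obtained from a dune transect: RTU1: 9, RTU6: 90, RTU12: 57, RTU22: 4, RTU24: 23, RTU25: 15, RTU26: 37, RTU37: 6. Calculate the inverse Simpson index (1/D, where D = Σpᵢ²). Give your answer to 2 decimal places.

4.27

Total N = 9+90+57+4+23+15+37+6 = 241, so the proportions are 0.037344, 0.373444, 0.236515, 0.016598, 0.095436, 0.062241, 0.153527, 0.024896 (working shown to 6 dp, full precision carried).
D = 0.037344² + 0.373444² + 0.236515² + 0.016598² + 0.095436² + 0.062241² + 0.153527² + 0.024896² = 0.001395 + 0.139460 + 0.055939 + 0.000275 + 0.009108 + 0.003874 + 0.023571 + 0.000620 = 0.234242.
So 1/D = 4.2691, i.e. 4.27 to 2 decimal places.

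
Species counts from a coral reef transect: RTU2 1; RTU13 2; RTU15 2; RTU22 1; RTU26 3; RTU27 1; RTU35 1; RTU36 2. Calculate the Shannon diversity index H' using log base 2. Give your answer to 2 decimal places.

Total N = 1+2+2+1+3+1+1+2 = 13, so the proportions are 0.0769, 0.1538, 0.1538, 0.0769, 0.2308, 0.0769, 0.0769, 0.1538 (working shown to 4 dp, full precision carried).
Each pᵢ log₂ pᵢ term: 0.0769×(-3.7004)=-0.2846, 0.1538×(-2.7004)=-0.4155, 0.1538×(-2.7004)=-0.4155, 0.0769×(-3.7004)=-0.2846, 0.2308×(-2.1155)=-0.4882, 0.0769×(-3.7004)=-0.2846, 0.0769×(-3.7004)=-0.2846, 0.1538×(-2.7004)=-0.4155.
Sum = -2.8731, so H' = 2.87.

2.87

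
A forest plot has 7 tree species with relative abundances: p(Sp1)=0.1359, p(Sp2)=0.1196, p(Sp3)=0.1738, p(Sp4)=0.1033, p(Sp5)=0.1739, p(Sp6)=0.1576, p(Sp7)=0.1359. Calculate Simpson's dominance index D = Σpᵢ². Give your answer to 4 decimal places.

D = 0.1359² + 0.1196² + 0.1738² + 0.1033² + 0.1739² + 0.1576² + 0.1359² = 0.018469 + 0.014304 + 0.030206 + 0.010671 + 0.030241 + 0.024838 + 0.018469 = 0.147198 (working shown to 6 dp, full precision carried).
To 4 decimal places, D = 0.1472.

0.1472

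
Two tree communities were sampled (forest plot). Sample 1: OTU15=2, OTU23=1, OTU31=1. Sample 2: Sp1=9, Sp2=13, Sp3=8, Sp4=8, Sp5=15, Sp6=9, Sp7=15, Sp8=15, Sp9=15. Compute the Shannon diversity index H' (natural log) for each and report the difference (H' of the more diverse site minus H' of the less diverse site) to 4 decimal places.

1.1224

Sample 1: N=4, proportions 0.5, 0.25, 0.25, giving H' = 1.039721 (working shown to 6 dp, full precision carried).
Sample 2: N=107, proportions 0.084112, 0.121495, 0.074766, 0.074766, 0.140187, 0.084112, 0.140187, 0.140187, 0.140187, giving H' = 2.162096.
Difference = |1.039721 − 2.162096| = 1.122375, i.e. 1.1224 to 4 decimal places.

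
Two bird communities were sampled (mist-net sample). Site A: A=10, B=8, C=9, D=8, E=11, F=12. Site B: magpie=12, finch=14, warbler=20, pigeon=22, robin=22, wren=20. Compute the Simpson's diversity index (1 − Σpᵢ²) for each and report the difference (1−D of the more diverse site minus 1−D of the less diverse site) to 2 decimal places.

0.00

Site A: N=58, proportions 0.1724, 0.1379, 0.1552, 0.1379, 0.1897, 0.2069, giving 1−D = 0.8294 (working shown to 4 dp, full precision carried).
Site B: N=110, proportions 0.1091, 0.1273, 0.1818, 0.2, 0.2, 0.1818, giving 1−D = 0.8258.
Difference = |0.8294 − 0.8258| = 0.0036, i.e. 0.00 to 2 decimal places.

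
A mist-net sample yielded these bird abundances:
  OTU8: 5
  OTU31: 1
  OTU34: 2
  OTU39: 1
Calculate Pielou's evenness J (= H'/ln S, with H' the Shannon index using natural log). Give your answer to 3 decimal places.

0.829

Total N = 5+1+2+1 = 9, so the proportions are 0.55556, 0.11111, 0.22222, 0.11111 (working shown to 5 dp, full precision carried).
H' = −Σ pᵢ ln pᵢ = −((-0.32655) + (-0.24414) + (-0.33424) + (-0.24414)) = 1.14906.
With S = 4 species, ln S = 1.38629, so J = 1.14906/1.38629 = 0.82887, i.e. 0.829 to 3 decimal places.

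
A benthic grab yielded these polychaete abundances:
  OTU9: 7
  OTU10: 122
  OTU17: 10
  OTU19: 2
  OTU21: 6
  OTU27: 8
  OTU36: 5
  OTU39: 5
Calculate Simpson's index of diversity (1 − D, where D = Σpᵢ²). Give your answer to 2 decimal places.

0.44

Total N = 7+122+10+2+6+8+5+5 = 165, so the proportions are 0.0424, 0.7394, 0.0606, 0.0121, 0.0364, 0.0485, 0.0303, 0.0303 (working shown to 4 dp, full precision carried).
D = 0.0424² + 0.7394² + 0.0606² + 0.0121² + 0.0364² + 0.0485² + 0.0303² + 0.0303² = 0.0018 + 0.5467 + 0.0037 + 0.0001 + 0.0013 + 0.0024 + 0.0009 + 0.0009 = 0.5578.
So 1 − D = 0.4422, i.e. 0.44 to 2 decimal places.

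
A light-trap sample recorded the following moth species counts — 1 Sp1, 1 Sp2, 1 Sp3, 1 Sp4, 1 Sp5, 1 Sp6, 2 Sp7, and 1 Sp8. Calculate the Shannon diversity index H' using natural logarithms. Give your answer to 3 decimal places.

Total N = 1+1+1+1+1+1+2+1 = 9, so the proportions are 0.11111, 0.11111, 0.11111, 0.11111, 0.11111, 0.11111, 0.22222, 0.11111 (working shown to 5 dp, full precision carried).
Each pᵢ ln pᵢ term: 0.11111×(-2.19722)=-0.24414, 0.11111×(-2.19722)=-0.24414, 0.11111×(-2.19722)=-0.24414, 0.11111×(-2.19722)=-0.24414, 0.11111×(-2.19722)=-0.24414, 0.11111×(-2.19722)=-0.24414, 0.22222×(-1.50408)=-0.33424, 0.11111×(-2.19722)=-0.24414.
Sum = -2.04319, so H' = 2.043.

2.043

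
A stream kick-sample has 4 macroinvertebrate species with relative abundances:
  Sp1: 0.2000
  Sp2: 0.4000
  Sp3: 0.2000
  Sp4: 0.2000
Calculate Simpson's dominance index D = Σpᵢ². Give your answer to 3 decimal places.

0.280

D = 0.2² + 0.4² + 0.2² + 0.2² = 0.04000 + 0.16000 + 0.04000 + 0.04000 = 0.28000 (working shown to 5 dp, full precision carried).
To 3 decimal places, D = 0.280.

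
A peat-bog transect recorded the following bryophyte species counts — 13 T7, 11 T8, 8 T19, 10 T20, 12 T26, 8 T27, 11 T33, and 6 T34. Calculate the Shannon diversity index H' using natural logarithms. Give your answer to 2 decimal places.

Total N = 13+11+8+10+12+8+11+6 = 79, so the proportions are 0.1646, 0.1392, 0.1013, 0.1266, 0.1519, 0.1013, 0.1392, 0.0759 (working shown to 4 dp, full precision carried).
Each pᵢ ln pᵢ term: 0.1646×(-1.8045)=-0.2969, 0.1392×(-1.9716)=-0.2745, 0.1013×(-2.2900)=-0.2319, 0.1266×(-2.0669)=-0.2616, 0.1519×(-1.8845)=-0.2863, 0.1013×(-2.2900)=-0.2319, 0.1392×(-1.9716)=-0.2745, 0.0759×(-2.5777)=-0.1958.
Sum = -2.0534, so H' = 2.05.

2.05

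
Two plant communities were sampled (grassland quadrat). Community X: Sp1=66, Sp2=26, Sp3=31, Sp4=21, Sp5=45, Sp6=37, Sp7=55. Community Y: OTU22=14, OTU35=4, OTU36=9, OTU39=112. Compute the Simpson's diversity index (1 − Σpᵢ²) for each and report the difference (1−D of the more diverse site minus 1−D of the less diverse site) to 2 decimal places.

Community X: N=281, proportions 0.2349, 0.0925, 0.1103, 0.0747, 0.1601, 0.1317, 0.1957, giving 1−D = 0.8372 (working shown to 4 dp, full precision carried).
Community Y: N=139, proportions 0.1007, 0.0288, 0.0647, 0.8058, giving 1−D = 0.3356.
Difference = |0.8372 − 0.3356| = 0.5016, i.e. 0.50 to 2 decimal places.

0.50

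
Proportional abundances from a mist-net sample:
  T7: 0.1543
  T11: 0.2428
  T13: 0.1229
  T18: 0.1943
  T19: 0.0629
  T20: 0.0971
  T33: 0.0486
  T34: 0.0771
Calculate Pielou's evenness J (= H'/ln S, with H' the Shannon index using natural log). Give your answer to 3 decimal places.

0.939

H' = −Σ pᵢ ln pᵢ = −((-0.28836) + (-0.34369) + (-0.25765) + (-0.31833) + (-0.17399) + (-0.22644) + (-0.14697) + (-0.19758)) = 1.95302 (working shown to 5 dp, full precision carried).
With S = 8 species, ln S = 2.07944, so J = 1.95302/2.07944 = 0.93920, i.e. 0.939 to 3 decimal places.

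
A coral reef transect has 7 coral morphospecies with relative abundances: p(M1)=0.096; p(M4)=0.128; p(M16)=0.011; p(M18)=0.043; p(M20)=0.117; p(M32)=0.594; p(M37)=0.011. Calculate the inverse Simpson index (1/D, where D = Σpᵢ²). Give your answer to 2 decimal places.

2.54

D = 0.096² + 0.128² + 0.011² + 0.043² + 0.117² + 0.594² + 0.011² = 0.00922 + 0.01638 + 0.00012 + 0.00185 + 0.01369 + 0.35284 + 0.00012 = 0.39422 (working shown to 5 dp, full precision carried).
So 1/D = 2.5367, i.e. 2.54 to 2 decimal places.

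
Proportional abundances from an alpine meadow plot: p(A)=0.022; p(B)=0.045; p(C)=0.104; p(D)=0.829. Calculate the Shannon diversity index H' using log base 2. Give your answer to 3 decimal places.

Each pᵢ log₂ pᵢ term (working shown to 5 dp, full precision carried): 0.022×(-5.50635)=-0.12114, 0.045×(-4.47393)=-0.20133, 0.104×(-3.26534)=-0.33960, 0.829×(-0.27056)=-0.22429.
Sum = -0.88635, so H' = 0.886.

0.886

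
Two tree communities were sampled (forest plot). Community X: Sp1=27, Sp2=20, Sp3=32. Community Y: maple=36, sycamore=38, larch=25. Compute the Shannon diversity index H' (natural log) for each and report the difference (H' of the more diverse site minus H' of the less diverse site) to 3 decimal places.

0.002

Community X: N=79, proportions 0.34177, 0.25316, 0.40506, giving H' = 1.08077 (working shown to 5 dp, full precision carried).
Community Y: N=99, proportions 0.36364, 0.38384, 0.25253, giving H' = 1.08293.
Difference = |1.08077 − 1.08293| = 0.00216, i.e. 0.002 to 3 decimal places.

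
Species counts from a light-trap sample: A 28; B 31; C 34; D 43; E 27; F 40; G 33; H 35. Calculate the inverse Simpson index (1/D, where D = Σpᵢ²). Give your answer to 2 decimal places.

Total N = 28+31+34+43+27+40+33+35 = 271, so the proportions are 0.103321, 0.114391, 0.125461, 0.158672, 0.099631, 0.147601, 0.121771, 0.129151 (working shown to 6 dp, full precision carried).
D = 0.103321² + 0.114391² + 0.125461² + 0.158672² + 0.099631² + 0.147601² + 0.121771² + 0.129151² = 0.010675 + 0.013085 + 0.015741 + 0.025177 + 0.009926 + 0.021786 + 0.014828 + 0.016680 = 0.127899.
So 1/D = 7.8187, i.e. 7.82 to 2 decimal places.

7.82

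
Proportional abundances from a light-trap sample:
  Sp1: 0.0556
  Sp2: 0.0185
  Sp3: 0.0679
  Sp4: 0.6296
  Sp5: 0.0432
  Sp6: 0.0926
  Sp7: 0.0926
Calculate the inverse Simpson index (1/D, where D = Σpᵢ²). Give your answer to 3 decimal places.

D = 0.0556² + 0.0185² + 0.0679² + 0.6296² + 0.0432² + 0.0926² + 0.0926² = 0.003091 + 0.000342 + 0.004610 + 0.396396 + 0.001866 + 0.008575 + 0.008575 = 0.423456 (working shown to 6 dp, full precision carried).
So 1/D = 2.36152, i.e. 2.362 to 3 decimal places.

2.362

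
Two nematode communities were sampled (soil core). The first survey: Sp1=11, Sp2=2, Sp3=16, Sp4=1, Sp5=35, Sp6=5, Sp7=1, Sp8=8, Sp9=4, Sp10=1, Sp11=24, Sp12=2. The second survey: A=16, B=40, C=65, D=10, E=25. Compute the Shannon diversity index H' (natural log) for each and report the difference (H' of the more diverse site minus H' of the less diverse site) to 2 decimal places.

The first survey: N=110, proportions 0.1, 0.01818, 0.14545, 0.00909, 0.31818, 0.04545, 0.00909, 0.07273, 0.03636, 0.00909, 0.21818, 0.01818, giving H' = 1.93276 (working shown to 5 dp, full precision carried).
The second survey: N=156, proportions 0.10256, 0.25641, 0.41667, 0.0641, 0.16026, giving H' = 1.41685.
Difference = |1.93276 − 1.41685| = 0.51591, i.e. 0.52 to 2 decimal places.

0.52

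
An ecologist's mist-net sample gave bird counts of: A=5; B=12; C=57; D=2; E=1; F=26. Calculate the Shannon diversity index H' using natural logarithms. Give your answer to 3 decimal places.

1.194

Total N = 5+12+57+2+1+26 = 103, so the proportions are 0.04854, 0.1165, 0.5534, 0.01942, 0.00971, 0.25243 (working shown to 5 dp, full precision carried).
Each pᵢ ln pᵢ term: 0.04854×(-3.02529)=-0.14686, 0.1165×(-2.14982)=-0.25046, 0.5534×(-0.59168)=-0.32743, 0.01942×(-3.94158)=-0.07654, 0.00971×(-4.63473)=-0.04500, 0.25243×(-1.37663)=-0.34750.
Sum = -1.19379, so H' = 1.194.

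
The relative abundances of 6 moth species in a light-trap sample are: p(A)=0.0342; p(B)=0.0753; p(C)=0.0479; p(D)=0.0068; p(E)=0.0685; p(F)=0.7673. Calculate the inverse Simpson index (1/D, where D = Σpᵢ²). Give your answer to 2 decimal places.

1.66

D = 0.0342² + 0.0753² + 0.0479² + 0.0068² + 0.0685² + 0.7673² = 0.00117 + 0.00567 + 0.00229 + 0.00005 + 0.00469 + 0.58875 = 0.60262 (working shown to 5 dp, full precision carried).
So 1/D = 1.6594, i.e. 1.66 to 2 decimal places.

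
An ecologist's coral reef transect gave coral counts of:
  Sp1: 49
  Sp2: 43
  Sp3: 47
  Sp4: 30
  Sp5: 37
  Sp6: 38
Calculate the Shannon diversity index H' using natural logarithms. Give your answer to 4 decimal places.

1.7789

Total N = 49+43+47+30+37+38 = 244, so the proportions are 0.20082, 0.17623, 0.192623, 0.122951, 0.151639, 0.155738 (working shown to 6 dp, full precision carried).
Each pᵢ ln pᵢ term: 0.20082×(-1.605348)=-0.322385, 0.17623×(-1.735968)=-0.305929, 0.192623×(-1.647021)=-0.317254, 0.122951×(-2.095971)=-0.257701, 0.151639×(-1.886250)=-0.286030, 0.155738×(-1.859582)=-0.289607.
Sum = -1.778906, so H' = 1.7789.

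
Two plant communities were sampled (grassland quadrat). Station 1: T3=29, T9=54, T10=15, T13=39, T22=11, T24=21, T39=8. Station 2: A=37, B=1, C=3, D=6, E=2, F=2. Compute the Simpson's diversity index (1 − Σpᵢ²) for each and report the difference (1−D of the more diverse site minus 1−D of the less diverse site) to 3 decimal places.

Station 1: N=177, proportions 0.163842, 0.305085, 0.084746, 0.220339, 0.062147, 0.118644, 0.045198, giving 1−D = 0.804367 (working shown to 6 dp, full precision carried).
Station 2: N=51, proportions 0.72549, 0.019608, 0.058824, 0.117647, 0.039216, 0.039216, giving 1−D = 0.452903.
Difference = |0.804367 − 0.452903| = 0.351464, i.e. 0.351 to 3 decimal places.

0.351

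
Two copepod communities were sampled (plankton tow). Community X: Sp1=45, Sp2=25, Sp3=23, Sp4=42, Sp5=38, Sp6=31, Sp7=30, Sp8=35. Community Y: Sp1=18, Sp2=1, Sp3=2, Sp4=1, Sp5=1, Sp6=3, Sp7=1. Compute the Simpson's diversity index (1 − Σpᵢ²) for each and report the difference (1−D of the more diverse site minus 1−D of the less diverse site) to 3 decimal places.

Community X: N=269, proportions 0.16729, 0.09294, 0.0855, 0.15613, 0.14126, 0.11524, 0.11152, 0.13011, giving 1−D = 0.86909 (working shown to 5 dp, full precision carried).
Community Y: N=27, proportions 0.66667, 0.03704, 0.07407, 0.03704, 0.03704, 0.11111, 0.03704, giving 1−D = 0.53224.
Difference = |0.86909 − 0.53224| = 0.33685, i.e. 0.337 to 3 decimal places.

0.337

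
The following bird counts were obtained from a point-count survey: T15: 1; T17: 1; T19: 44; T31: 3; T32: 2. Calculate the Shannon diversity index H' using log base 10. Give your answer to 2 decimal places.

0.25

Total N = 1+1+44+3+2 = 51, so the proportions are 0.0196, 0.0196, 0.8627, 0.0588, 0.0392 (working shown to 4 dp, full precision carried).
Each pᵢ log₁₀ pᵢ term: 0.0196×(-1.7076)=-0.0335, 0.0196×(-1.7076)=-0.0335, 0.8627×(-0.0641)=-0.0553, 0.0588×(-1.2304)=-0.0724, 0.0392×(-1.4065)=-0.0552.
Sum = -0.2498, so H' = 0.25.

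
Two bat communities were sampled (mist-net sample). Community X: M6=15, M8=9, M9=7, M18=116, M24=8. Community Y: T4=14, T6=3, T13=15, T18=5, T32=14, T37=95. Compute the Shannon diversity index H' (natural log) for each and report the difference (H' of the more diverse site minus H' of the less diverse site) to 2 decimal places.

0.26

Community X: N=155, proportions 0.0968, 0.0581, 0.0452, 0.7484, 0.0516, giving H' = 0.9010 (working shown to 4 dp, full precision carried).
Community Y: N=146, proportions 0.0959, 0.0205, 0.1027, 0.0342, 0.0959, 0.6507, giving H' = 1.1584.
Difference = |0.9010 − 1.1584| = 0.2574, i.e. 0.26 to 2 decimal places.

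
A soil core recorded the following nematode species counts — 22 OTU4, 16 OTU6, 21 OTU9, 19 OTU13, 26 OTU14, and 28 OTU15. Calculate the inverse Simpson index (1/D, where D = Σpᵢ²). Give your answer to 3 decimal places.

5.804

Total N = 22+16+21+19+26+28 = 132, so the proportions are 0.1666667, 0.1212121, 0.1590909, 0.1439394, 0.1969697, 0.2121212 (working shown to 7 dp, full precision carried).
D = 0.1666667² + 0.1212121² + 0.1590909² + 0.1439394² + 0.1969697² + 0.2121212² = 0.0277778 + 0.0146924 + 0.0253099 + 0.0207185 + 0.0387971 + 0.0449954 = 0.1722911.
So 1/D = 5.80413, i.e. 5.804 to 3 decimal places.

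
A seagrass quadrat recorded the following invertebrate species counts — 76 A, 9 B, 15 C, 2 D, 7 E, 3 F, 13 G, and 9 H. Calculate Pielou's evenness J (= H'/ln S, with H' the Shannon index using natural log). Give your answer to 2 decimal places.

Total N = 76+9+15+2+7+3+13+9 = 134, so the proportions are 0.5672, 0.0672, 0.1119, 0.0149, 0.0522, 0.0224, 0.097, 0.0672 (working shown to 4 dp, full precision carried).
H' = −Σ pᵢ ln pᵢ = −((-0.3216) + (-0.1814) + (-0.2451) + (-0.0628) + (-0.1542) + (-0.0851) + (-0.2263) + (-0.1814)) = 1.4579.
With S = 8 species, ln S = 2.0794, so J = 1.4579/2.0794 = 0.7011, i.e. 0.70 to 2 decimal places.

0.70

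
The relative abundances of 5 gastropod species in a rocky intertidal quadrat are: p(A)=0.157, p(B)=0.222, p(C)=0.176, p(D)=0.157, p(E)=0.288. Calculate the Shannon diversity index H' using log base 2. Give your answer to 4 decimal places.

2.2791

Each pᵢ log₂ pᵢ term (working shown to 6 dp, full precision carried): 0.157×(-2.671164)=-0.419373, 0.222×(-2.171368)=-0.482044, 0.176×(-2.506353)=-0.441118, 0.157×(-2.671164)=-0.419373, 0.288×(-1.795859)=-0.517207.
Sum = -2.279115, so H' = 2.2791.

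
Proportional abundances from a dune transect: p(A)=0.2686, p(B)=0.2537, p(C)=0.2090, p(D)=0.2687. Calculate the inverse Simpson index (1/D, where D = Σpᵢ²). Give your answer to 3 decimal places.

3.962

D = 0.2686² + 0.2537² + 0.209² + 0.2687² = 0.0721460 + 0.0643637 + 0.0436810 + 0.0721997 = 0.2523903 (working shown to 7 dp, full precision carried).
So 1/D = 3.96212, i.e. 3.962 to 3 decimal places.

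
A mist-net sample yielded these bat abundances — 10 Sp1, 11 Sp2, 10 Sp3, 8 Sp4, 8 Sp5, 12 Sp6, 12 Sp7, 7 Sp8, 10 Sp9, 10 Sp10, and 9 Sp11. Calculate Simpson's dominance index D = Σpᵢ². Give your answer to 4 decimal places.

Total N = 10+11+10+8+8+12+12+7+10+10+9 = 107, so the proportions are 0.093458, 0.102804, 0.093458, 0.074766, 0.074766, 0.11215, 0.11215, 0.065421, 0.093458, 0.093458, 0.084112 (working shown to 6 dp, full precision carried).
D = 0.093458² + 0.102804² + 0.093458² + 0.074766² + 0.074766² + 0.11215² + 0.11215² + 0.065421² + 0.093458² + 0.093458² + 0.084112² = 0.008734 + 0.010569 + 0.008734 + 0.005590 + 0.005590 + 0.012578 + 0.012578 + 0.004280 + 0.008734 + 0.008734 + 0.007075 = 0.093196.
To 4 decimal places, D = 0.0932.

0.0932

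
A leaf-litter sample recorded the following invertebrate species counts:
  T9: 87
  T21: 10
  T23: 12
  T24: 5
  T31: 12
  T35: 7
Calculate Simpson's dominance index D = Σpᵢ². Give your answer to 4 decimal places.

Total N = 87+10+12+5+12+7 = 133, so the proportions are 0.654135, 0.075188, 0.090226, 0.037594, 0.090226, 0.052632 (working shown to 6 dp, full precision carried).
D = 0.654135² + 0.075188² + 0.090226² + 0.037594² + 0.090226² + 0.052632² = 0.427893 + 0.005653 + 0.008141 + 0.001413 + 0.008141 + 0.002770 = 0.454011.
To 4 decimal places, D = 0.4540.

0.4540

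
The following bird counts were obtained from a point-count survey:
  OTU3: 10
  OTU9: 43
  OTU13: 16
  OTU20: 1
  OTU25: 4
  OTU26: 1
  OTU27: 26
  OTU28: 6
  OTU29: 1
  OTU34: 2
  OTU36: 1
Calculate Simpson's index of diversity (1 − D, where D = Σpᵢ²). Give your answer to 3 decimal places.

0.761

Total N = 10+43+16+1+4+1+26+6+1+2+1 = 111, so the proportions are 0.09009, 0.38739, 0.14414, 0.00901, 0.03604, 0.00901, 0.23423, 0.05405, 0.00901, 0.01802, 0.00901 (working shown to 5 dp, full precision carried).
D = 0.09009² + 0.38739² + 0.14414² + 0.00901² + 0.03604² + 0.00901² + 0.23423² + 0.05405² + 0.00901² + 0.01802² + 0.00901² = 0.00812 + 0.15007 + 0.02078 + 0.00008 + 0.00130 + 0.00008 + 0.05487 + 0.00292 + 0.00008 + 0.00032 + 0.00008 = 0.23870.
So 1 − D = 0.76130, i.e. 0.761 to 3 decimal places.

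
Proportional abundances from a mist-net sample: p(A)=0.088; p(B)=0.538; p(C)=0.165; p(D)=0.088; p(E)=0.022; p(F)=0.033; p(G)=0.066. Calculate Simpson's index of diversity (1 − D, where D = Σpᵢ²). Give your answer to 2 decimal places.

D = 0.088² + 0.538² + 0.165² + 0.088² + 0.022² + 0.033² + 0.066² = 0.0077 + 0.2894 + 0.0272 + 0.0077 + 0.0005 + 0.0011 + 0.0044 = 0.3381 (working shown to 4 dp, full precision carried).
So 1 − D = 0.6619, i.e. 0.66 to 2 decimal places.

0.66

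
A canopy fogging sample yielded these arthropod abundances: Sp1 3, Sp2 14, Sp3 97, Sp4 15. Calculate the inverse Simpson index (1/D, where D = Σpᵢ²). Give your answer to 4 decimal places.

Total N = 3+14+97+15 = 129, so the proportions are 0.0232558, 0.1085271, 0.751938, 0.1162791 (working shown to 7 dp, full precision carried).
D = 0.0232558² + 0.1085271² + 0.751938² + 0.1162791² = 0.0005408 + 0.0117781 + 0.5654107 + 0.0135208 = 0.5912505.
So 1/D = 1.691330, i.e. 1.6913 to 4 decimal places.

1.6913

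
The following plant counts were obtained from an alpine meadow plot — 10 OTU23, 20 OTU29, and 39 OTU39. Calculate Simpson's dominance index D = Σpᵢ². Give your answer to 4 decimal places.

0.4245

Total N = 10+20+39 = 69, so the proportions are 0.144928, 0.289855, 0.565217 (working shown to 6 dp, full precision carried).
D = 0.144928² + 0.289855² + 0.565217² = 0.021004 + 0.084016 + 0.319471 = 0.424491.
To 4 decimal places, D = 0.4245.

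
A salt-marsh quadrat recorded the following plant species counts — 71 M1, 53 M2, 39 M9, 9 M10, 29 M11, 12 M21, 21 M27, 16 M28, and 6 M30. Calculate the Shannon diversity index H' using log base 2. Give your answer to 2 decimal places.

Total N = 71+53+39+9+29+12+21+16+6 = 256, so the proportions are 0.2773, 0.207, 0.1523, 0.0352, 0.1133, 0.0469, 0.082, 0.0625, 0.0234 (working shown to 4 dp, full precision carried).
Each pᵢ log₂ pᵢ term: 0.2773×(-1.8503)=-0.5132, 0.207×(-2.2721)=-0.4704, 0.1523×(-2.7146)=-0.4136, 0.0352×(-4.8301)=-0.1698, 0.1133×(-3.1420)=-0.3559, 0.0469×(-4.4150)=-0.2070, 0.082×(-3.6077)=-0.2959, 0.0625×(-4.0000)=-0.2500, 0.0234×(-5.4150)=-0.1269.
Sum = -2.8027, so H' = 2.80.

2.80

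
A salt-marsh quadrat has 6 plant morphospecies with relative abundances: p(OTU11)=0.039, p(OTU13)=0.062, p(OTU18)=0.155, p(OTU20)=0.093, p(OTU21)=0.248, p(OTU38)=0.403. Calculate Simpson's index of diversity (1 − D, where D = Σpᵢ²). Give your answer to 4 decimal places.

D = 0.039² + 0.062² + 0.155² + 0.093² + 0.248² + 0.403² = 0.001521 + 0.003844 + 0.024025 + 0.008649 + 0.061504 + 0.162409 = 0.261952 (working shown to 6 dp, full precision carried).
So 1 − D = 0.738048, i.e. 0.7380 to 4 decimal places.

0.7380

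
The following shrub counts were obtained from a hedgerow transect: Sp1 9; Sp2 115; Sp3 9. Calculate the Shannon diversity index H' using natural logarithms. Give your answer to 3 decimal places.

0.490

Total N = 9+115+9 = 133, so the proportions are 0.06767, 0.86466, 0.06767 (working shown to 5 dp, full precision carried).
Each pᵢ ln pᵢ term: 0.06767×(-2.69312)=-0.18224, 0.86466×(-0.14542)=-0.12574, 0.06767×(-2.69312)=-0.18224.
Sum = -0.49022, so H' = 0.490.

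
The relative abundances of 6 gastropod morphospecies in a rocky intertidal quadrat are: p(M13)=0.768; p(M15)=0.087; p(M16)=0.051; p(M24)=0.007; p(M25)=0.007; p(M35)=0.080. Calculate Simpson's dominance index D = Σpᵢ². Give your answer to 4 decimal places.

D = 0.768² + 0.087² + 0.051² + 0.007² + 0.007² + 0.08² = 0.589824 + 0.007569 + 0.002601 + 0.000049 + 0.000049 + 0.006400 = 0.606492 (working shown to 6 dp, full precision carried).
To 4 decimal places, D = 0.6065.

0.6065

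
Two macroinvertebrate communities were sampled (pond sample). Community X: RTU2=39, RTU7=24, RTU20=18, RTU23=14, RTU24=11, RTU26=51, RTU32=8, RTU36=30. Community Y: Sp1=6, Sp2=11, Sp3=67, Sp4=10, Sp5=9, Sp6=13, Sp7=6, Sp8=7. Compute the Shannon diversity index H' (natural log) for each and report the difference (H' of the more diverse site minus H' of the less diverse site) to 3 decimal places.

Community X: N=195, proportions 0.2, 0.12308, 0.09231, 0.07179, 0.05641, 0.26154, 0.04103, 0.15385, giving H' = 1.92071 (working shown to 5 dp, full precision carried).
Community Y: N=129, proportions 0.04651, 0.08527, 0.51938, 0.07752, 0.06977, 0.10078, 0.04651, 0.05426, giving H' = 1.60897.
Difference = |1.92071 − 1.60897| = 0.31174, i.e. 0.312 to 3 decimal places.

0.312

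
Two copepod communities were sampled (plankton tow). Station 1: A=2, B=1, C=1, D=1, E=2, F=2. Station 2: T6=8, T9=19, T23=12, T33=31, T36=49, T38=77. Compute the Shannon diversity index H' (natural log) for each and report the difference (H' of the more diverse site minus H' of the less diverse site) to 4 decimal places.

Station 1: N=9, proportions 0.222222, 0.111111, 0.111111, 0.111111, 0.222222, 0.222222, giving H' = 1.735126 (working shown to 6 dp, full precision carried).
Station 2: N=196, proportions 0.040816, 0.096939, 0.061224, 0.158163, 0.25, 0.392857, giving H' = 1.533091.
Difference = |1.735126 − 1.533091| = 0.202035, i.e. 0.2020 to 4 decimal places.

0.2020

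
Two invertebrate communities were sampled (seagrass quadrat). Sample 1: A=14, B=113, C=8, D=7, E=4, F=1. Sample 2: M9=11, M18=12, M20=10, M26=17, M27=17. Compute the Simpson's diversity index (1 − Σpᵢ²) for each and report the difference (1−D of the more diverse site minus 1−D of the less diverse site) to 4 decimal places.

0.3959

Sample 1: N=147, proportions 0.0952381, 0.7687075, 0.0544218, 0.047619, 0.0272109, 0.0068027, giving 1−D = 0.3940025 (working shown to 7 dp, full precision carried).
Sample 2: N=67, proportions 0.1641791, 0.1791045, 0.1492537, 0.2537313, 0.2537313, giving 1−D = 0.7899309.
Difference = |0.3940025 − 0.7899309| = 0.3959284, i.e. 0.3959 to 4 decimal places.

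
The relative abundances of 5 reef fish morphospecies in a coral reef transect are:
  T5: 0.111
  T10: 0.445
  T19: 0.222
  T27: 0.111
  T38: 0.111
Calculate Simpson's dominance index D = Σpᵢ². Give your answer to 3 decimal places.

0.284

D = 0.111² + 0.445² + 0.222² + 0.111² + 0.111² = 0.01232 + 0.19803 + 0.04928 + 0.01232 + 0.01232 = 0.28427 (working shown to 5 dp, full precision carried).
To 3 decimal places, D = 0.284.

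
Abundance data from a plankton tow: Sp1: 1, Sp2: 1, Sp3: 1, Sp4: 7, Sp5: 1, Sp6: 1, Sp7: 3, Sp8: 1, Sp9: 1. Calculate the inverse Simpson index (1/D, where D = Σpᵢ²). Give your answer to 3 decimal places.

Total N = 1+1+1+7+1+1+3+1+1 = 17, so the proportions are 0.0588235, 0.0588235, 0.0588235, 0.4117647, 0.0588235, 0.0588235, 0.1764706, 0.0588235, 0.0588235 (working shown to 7 dp, full precision carried).
D = 0.0588235² + 0.0588235² + 0.0588235² + 0.4117647² + 0.0588235² + 0.0588235² + 0.1764706² + 0.0588235² + 0.0588235² = 0.0034602 + 0.0034602 + 0.0034602 + 0.1695502 + 0.0034602 + 0.0034602 + 0.0311419 + 0.0034602 + 0.0034602 = 0.2249135.
So 1/D = 4.44615, i.e. 4.446 to 3 decimal places.

4.446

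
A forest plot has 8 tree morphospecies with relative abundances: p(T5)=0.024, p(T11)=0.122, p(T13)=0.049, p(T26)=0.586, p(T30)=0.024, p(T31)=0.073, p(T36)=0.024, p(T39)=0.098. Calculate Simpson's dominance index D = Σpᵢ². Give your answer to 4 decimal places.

0.3773

D = 0.024² + 0.122² + 0.049² + 0.586² + 0.024² + 0.073² + 0.024² + 0.098² = 0.000576 + 0.014884 + 0.002401 + 0.343396 + 0.000576 + 0.005329 + 0.000576 + 0.009604 = 0.377342 (working shown to 6 dp, full precision carried).
To 4 decimal places, D = 0.3773.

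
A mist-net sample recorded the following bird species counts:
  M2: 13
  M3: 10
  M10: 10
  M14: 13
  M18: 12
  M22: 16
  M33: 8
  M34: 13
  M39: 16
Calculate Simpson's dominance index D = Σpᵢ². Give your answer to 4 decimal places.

0.1158

Total N = 13+10+10+13+12+16+8+13+16 = 111, so the proportions are 0.117117, 0.09009, 0.09009, 0.117117, 0.108108, 0.144144, 0.072072, 0.117117, 0.144144 (working shown to 6 dp, full precision carried).
D = 0.117117² + 0.09009² + 0.09009² + 0.117117² + 0.108108² + 0.144144² + 0.072072² + 0.117117² + 0.144144² = 0.013716 + 0.008116 + 0.008116 + 0.013716 + 0.011687 + 0.020778 + 0.005194 + 0.013716 + 0.020778 = 0.115819.
To 4 decimal places, D = 0.1158.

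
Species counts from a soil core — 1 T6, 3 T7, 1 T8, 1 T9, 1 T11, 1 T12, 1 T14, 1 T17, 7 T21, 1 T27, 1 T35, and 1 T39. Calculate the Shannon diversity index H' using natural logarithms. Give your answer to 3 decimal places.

2.150

Total N = 1+3+1+1+1+1+1+1+7+1+1+1 = 20, so the proportions are 0.05, 0.15, 0.05, 0.05, 0.05, 0.05, 0.05, 0.05, 0.35, 0.05, 0.05, 0.05 (working shown to 5 dp, full precision carried).
Each pᵢ ln pᵢ term: 0.05×(-2.99573)=-0.14979, 0.15×(-1.89712)=-0.28457, 0.05×(-2.99573)=-0.14979, 0.05×(-2.99573)=-0.14979, 0.05×(-2.99573)=-0.14979, 0.05×(-2.99573)=-0.14979, 0.05×(-2.99573)=-0.14979, 0.05×(-2.99573)=-0.14979, 0.35×(-1.04982)=-0.36744, 0.05×(-2.99573)=-0.14979, 0.05×(-2.99573)=-0.14979, 0.05×(-2.99573)=-0.14979.
Sum = -2.14987, so H' = 2.150.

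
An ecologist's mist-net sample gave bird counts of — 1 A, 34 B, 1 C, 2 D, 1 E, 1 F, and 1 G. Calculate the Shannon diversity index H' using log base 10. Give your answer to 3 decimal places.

0.328

Total N = 1+34+1+2+1+1+1 = 41, so the proportions are 0.02439, 0.82927, 0.02439, 0.04878, 0.02439, 0.02439, 0.02439 (working shown to 5 dp, full precision carried).
Each pᵢ log₁₀ pᵢ term: 0.02439×(-1.61278)=-0.03934, 0.82927×(-0.08130)=-0.06742, 0.02439×(-1.61278)=-0.03934, 0.04878×(-1.31175)=-0.06399, 0.02439×(-1.61278)=-0.03934, 0.02439×(-1.61278)=-0.03934, 0.02439×(-1.61278)=-0.03934.
Sum = -0.32809, so H' = 0.328.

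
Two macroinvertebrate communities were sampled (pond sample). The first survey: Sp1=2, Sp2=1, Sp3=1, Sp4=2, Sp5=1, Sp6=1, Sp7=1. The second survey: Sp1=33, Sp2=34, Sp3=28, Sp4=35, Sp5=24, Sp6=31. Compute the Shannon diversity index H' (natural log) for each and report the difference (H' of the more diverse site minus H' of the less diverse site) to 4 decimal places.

0.1053

The first survey: N=9, proportions 0.2222222, 0.1111111, 0.1111111, 0.2222222, 0.1111111, 0.1111111, 0.1111111, giving H' = 1.8891592 (working shown to 7 dp, full precision carried).
The second survey: N=185, proportions 0.1783784, 0.1837838, 0.1513514, 0.1891892, 0.1297297, 0.1675676, giving H' = 1.7838866.
Difference = |1.8891592 − 1.7838866| = 0.1052726, i.e. 0.1053 to 4 decimal places.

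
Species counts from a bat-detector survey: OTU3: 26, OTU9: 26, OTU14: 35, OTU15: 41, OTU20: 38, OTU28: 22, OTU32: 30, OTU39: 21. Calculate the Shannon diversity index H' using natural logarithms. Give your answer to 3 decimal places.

2.053

Total N = 26+26+35+41+38+22+30+21 = 239, so the proportions are 0.10879, 0.10879, 0.14644, 0.17155, 0.159, 0.09205, 0.12552, 0.08787 (working shown to 5 dp, full precision carried).
Each pᵢ ln pᵢ term: 0.10879×(-2.21837)=-0.24133, 0.10879×(-2.21837)=-0.24133, 0.14644×(-1.92112)=-0.28133, 0.17155×(-1.76289)=-0.30242, 0.159×(-1.83888)=-0.29237, 0.09205×(-2.38542)=-0.21958, 0.12552×(-2.07527)=-0.26049, 0.08787×(-2.43194)=-0.21369.
Sum = -2.05254, so H' = 2.053.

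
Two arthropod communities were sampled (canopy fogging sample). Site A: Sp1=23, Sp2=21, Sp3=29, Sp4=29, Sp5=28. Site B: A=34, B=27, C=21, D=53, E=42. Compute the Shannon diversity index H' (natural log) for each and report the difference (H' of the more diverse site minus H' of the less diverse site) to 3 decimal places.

Site A: N=130, proportions 0.17692, 0.16154, 0.22308, 0.22308, 0.21538, giving H' = 1.60095 (working shown to 5 dp, full precision carried).
Site B: N=177, proportions 0.19209, 0.15254, 0.11864, 0.29944, 0.23729, giving H' = 1.55905.
Difference = |1.60095 − 1.55905| = 0.04190, i.e. 0.042 to 3 decimal places.

0.042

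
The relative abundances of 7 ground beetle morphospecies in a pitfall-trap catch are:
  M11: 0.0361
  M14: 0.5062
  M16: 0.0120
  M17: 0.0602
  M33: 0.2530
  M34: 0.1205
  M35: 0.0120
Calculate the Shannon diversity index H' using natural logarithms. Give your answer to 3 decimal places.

Each pᵢ ln pᵢ term (working shown to 5 dp, full precision carried): 0.0361×(-3.32146)=-0.11990, 0.5062×(-0.68082)=-0.34463, 0.012×(-4.42285)=-0.05307, 0.0602×(-2.81008)=-0.16917, 0.253×(-1.37437)=-0.34771, 0.1205×(-2.11611)=-0.25499, 0.012×(-4.42285)=-0.05307.
Sum = -1.34256, so H' = 1.343.

1.343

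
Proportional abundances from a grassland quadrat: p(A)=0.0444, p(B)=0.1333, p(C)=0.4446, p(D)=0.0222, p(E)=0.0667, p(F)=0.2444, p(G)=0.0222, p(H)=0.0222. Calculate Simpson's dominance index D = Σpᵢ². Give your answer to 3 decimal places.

0.283

D = 0.0444² + 0.1333² + 0.4446² + 0.0222² + 0.0667² + 0.2444² + 0.0222² + 0.0222² = 0.00197 + 0.01777 + 0.19767 + 0.00049 + 0.00445 + 0.05973 + 0.00049 + 0.00049 = 0.28307 (working shown to 5 dp, full precision carried).
To 3 decimal places, D = 0.283.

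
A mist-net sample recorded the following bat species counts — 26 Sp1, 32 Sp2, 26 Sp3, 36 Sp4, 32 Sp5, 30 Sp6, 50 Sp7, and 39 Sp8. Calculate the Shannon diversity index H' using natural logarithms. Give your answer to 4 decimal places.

2.0569

Total N = 26+32+26+36+32+30+50+39 = 271, so the proportions are 0.095941, 0.118081, 0.095941, 0.132841, 0.118081, 0.110701, 0.184502, 0.143911 (working shown to 6 dp, full precision carried).
Each pᵢ ln pᵢ term: 0.095941×(-2.344022)=-0.224888, 0.118081×(-2.136383)=-0.252267, 0.095941×(-2.344022)=-0.224888, 0.132841×(-2.018600)=-0.268153, 0.118081×(-2.136383)=-0.252267, 0.110701×(-2.200921)=-0.243644, 0.184502×(-1.690096)=-0.311826, 0.143911×(-1.938557)=-0.278981.
Sum = -2.056913, so H' = 2.0569.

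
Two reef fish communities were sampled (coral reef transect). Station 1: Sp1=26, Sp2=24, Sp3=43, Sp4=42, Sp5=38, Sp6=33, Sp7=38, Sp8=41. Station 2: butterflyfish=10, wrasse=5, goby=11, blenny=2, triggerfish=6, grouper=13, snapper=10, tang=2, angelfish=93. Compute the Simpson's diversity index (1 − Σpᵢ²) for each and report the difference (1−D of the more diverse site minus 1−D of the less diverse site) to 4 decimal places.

0.2690

Station 1: N=285, proportions 0.091228, 0.084211, 0.150877, 0.147368, 0.133333, 0.115789, 0.133333, 0.14386, giving 1−D = 0.870446 (working shown to 6 dp, full precision carried).
Station 2: N=152, proportions 0.065789, 0.032895, 0.072368, 0.013158, 0.039474, 0.085526, 0.065789, 0.013158, 0.611842, giving 1−D = 0.601454.
Difference = |0.870446 − 0.601454| = 0.268992, i.e. 0.2690 to 4 decimal places.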